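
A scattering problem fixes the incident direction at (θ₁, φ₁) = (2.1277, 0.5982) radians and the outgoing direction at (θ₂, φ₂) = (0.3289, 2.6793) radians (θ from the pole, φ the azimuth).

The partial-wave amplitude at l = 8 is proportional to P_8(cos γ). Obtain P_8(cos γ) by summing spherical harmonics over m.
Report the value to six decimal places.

0.282178

Summing Y*_{l m}(θ₁,φ₁)·Y_{l m}(θ₂,φ₂) over m ∈ [−8, 8]; prefactor 4π/(2·8+1) = 0.739198:
  term(m=-8) = -0.000005+0.000007i   from Y*(Ω₁)=+0.010167-0.138624i, Y(Ω₂)=-0.000052-0.000032i
  term(m=-7) = +0.000103+0.000225i   from Y*(Ω₁)=+0.173507+0.299561i, Y(Ω₂)=+0.000713+0.000068i
  term(m=-6) = +0.002381+0.000190i   from Y*(Ω₁)=-0.405164-0.194522i, Y(Ω₂)=-0.004960+0.001911i
  term(m=-5) = +0.003544-0.005292i   from Y*(Ω₁)=+0.223036-0.033844i, Y(Ω₂)=+0.019052-0.020837i
  term(m=-4) = +0.010422+0.020495i   from Y*(Ω₁)=+0.153193-0.142369i, Y(Ω₂)=-0.030211+0.105709i
  term(m=-3) = +0.105474+0.004209i   from Y*(Ω₁)=-0.076458+0.335907i, Y(Ω₂)=-0.056037-0.301242i
  term(m=-2) = -0.011962+0.019502i   from Y*(Ω₁)=+0.014988+0.038144i, Y(Ω₂)=+0.336147+0.445675i
  term(m=-1) = +0.082041+0.146565i   from Y*(Ω₁)=-0.286505-0.195252i, Y(Ω₂)=-0.433597-0.216065i
  term(m=+0) = -0.002261+0.000000i   from Y*(Ω₁)=+0.010473-0.000000i, Y(Ω₂)=-0.215858+0.000000i
  term(m=+1) = +0.082041-0.146565i   from Y*(Ω₁)=+0.286505-0.195252i, Y(Ω₂)=+0.433597-0.216065i
  term(m=+2) = -0.011962-0.019502i   from Y*(Ω₁)=+0.014988-0.038144i, Y(Ω₂)=+0.336147-0.445675i
  term(m=+3) = +0.105474-0.004209i   from Y*(Ω₁)=+0.076458+0.335907i, Y(Ω₂)=+0.056037-0.301242i
  term(m=+4) = +0.010422-0.020495i   from Y*(Ω₁)=+0.153193+0.142369i, Y(Ω₂)=-0.030211-0.105709i
  term(m=+5) = +0.003544+0.005292i   from Y*(Ω₁)=-0.223036-0.033844i, Y(Ω₂)=-0.019052-0.020837i
  term(m=+6) = +0.002381-0.000190i   from Y*(Ω₁)=-0.405164+0.194522i, Y(Ω₂)=-0.004960-0.001911i
  term(m=+7) = +0.000103-0.000225i   from Y*(Ω₁)=-0.173507+0.299561i, Y(Ω₂)=-0.000713+0.000068i
  term(m=+8) = -0.000005-0.000007i   from Y*(Ω₁)=+0.010167+0.138624i, Y(Ω₂)=-0.000052+0.000032i
Accumulated sum +0.381735+0.000000i; after 4π/(2l+1) scaling, +0.282178+0.000000i ⇒ P_8 = 0.282178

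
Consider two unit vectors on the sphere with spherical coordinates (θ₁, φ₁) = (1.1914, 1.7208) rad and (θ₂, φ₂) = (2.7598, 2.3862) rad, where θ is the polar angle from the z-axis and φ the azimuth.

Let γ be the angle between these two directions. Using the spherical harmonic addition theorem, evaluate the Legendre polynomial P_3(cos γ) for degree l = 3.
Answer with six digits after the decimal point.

0.106241

Term-by-term m-sum for l=3 (normalisation 4π/7 = 1.795196):
  [-3]  conj(Y_{3,-3})(Ω₁) = +0.145454-0.301103i ; Y_{3,-3}(Ω₂) = +0.013826-0.016569i ; Δ = -0.002978-0.006573i
  [-2]  conj(Y_{3,-2})(Ω₁) = -0.311997-0.096515i ; Y_{3,-2}(Ω₂) = -0.007896-0.131419i ; Δ = -0.010220+0.041765i
  [-1]  conj(Y_{3,-1})(Ω₁) = +0.014094-0.093254i ; Y_{3,-1}(Ω₂) = -0.289796-0.272907i ; Δ = -0.029534+0.023178i
  [+0]  conj(Y_{3,0})(Ω₁) = -0.319840-0.000000i ; Y_{3,0}(Ω₂) = -0.452243+0.000000i ; Δ = +0.144646+0.000000i
  [+1]  conj(Y_{3,1})(Ω₁) = -0.014094-0.093254i ; Y_{3,1}(Ω₂) = +0.289796-0.272907i ; Δ = -0.029534-0.023178i
  [+2]  conj(Y_{3,2})(Ω₁) = -0.311997+0.096515i ; Y_{3,2}(Ω₂) = -0.007896+0.131419i ; Δ = -0.010220-0.041765i
  [+3]  conj(Y_{3,3})(Ω₁) = -0.145454-0.301103i ; Y_{3,3}(Ω₂) = -0.013826-0.016569i ; Δ = -0.002978+0.006573i
Accumulated sum +0.059181+0.000000i; after 4π/(2l+1) scaling, +0.106241+0.000000i ⇒ P_3 = 0.106241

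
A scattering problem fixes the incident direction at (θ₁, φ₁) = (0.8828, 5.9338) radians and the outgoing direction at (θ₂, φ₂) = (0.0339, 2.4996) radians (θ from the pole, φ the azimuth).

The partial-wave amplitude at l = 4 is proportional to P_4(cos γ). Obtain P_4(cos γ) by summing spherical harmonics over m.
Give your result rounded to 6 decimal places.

Addition theorem: P_4(cos γ) = (4π/9) Σ_m Y*_{lm}(Ω₁) Y_{lm}(Ω₂), m = −4…4:
  m=-4: (0.027170, -0.155250) × (-0.000000, 0.000000) = (0.000000, 0.000000)  (running Σ = (0.000000, 0.000000))
  m=-3: (0.182909, -0.317510) × (0.000017, -0.000046) = (-0.000011, -0.000014)  (running Σ = (-0.000011, -0.000014))
  m=-2: (0.278569, -0.234050) × (0.000651, 0.002209) = (0.000698, 0.000463)  (running Σ = (0.000687, 0.000449))
  m=-1: (-0.038706, 0.014102) × (-0.051236, -0.038306) = (0.002523, 0.000760)  (running Σ = (0.003210, 0.001209))
  m=0: (-0.360312, -0.000000) × (0.841428, 0.000000) = (-0.303177, -0.000000)  (running Σ = (-0.299967, 0.001209))
  m=1: (0.038706, 0.014102) × (0.051236, -0.038306) = (0.002523, -0.000760)  (running Σ = (-0.297443, 0.000449))
  m=2: (0.278569, 0.234050) × (0.000651, -0.002209) = (0.000698, -0.000463)  (running Σ = (-0.296745, -0.000014))
  m=3: (-0.182909, -0.317510) × (-0.000017, -0.000046) = (-0.000011, 0.000014)  (running Σ = (-0.296756, 0.000000))
  m=4: (0.027170, 0.155250) × (-0.000000, -0.000000) = (0.000000, -0.000000)  (running Σ = (-0.296756, -0.000000))
Σ over m = (-0.296756, -0.000000); ×(4π/9) → (-0.414350, -0.000000). Real part: -0.414350

-0.414350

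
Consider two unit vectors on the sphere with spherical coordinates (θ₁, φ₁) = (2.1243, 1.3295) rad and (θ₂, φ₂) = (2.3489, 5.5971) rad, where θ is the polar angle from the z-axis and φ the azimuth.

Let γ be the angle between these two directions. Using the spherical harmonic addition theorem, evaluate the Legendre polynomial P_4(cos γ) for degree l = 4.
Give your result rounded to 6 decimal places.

0.331630

Summing Y*_{l m}(θ₁,φ₁)·Y_{l m}(θ₂,φ₂) over m ∈ [−4, 4]; prefactor 4π/(2·4+1) = 1.396263:
  term(m=-4) = (-0.005460, 0.025822)   from Y*(Ω₁)=(0.131929, -0.190537), Y(Ω₂)=(-0.105016, 0.044060)
  term(m=-3) = (0.125008, -0.030119)   from Y*(Ω₁)=(0.268270, 0.303483), Y(Ω₂)=(0.148688, -0.280474)
  term(m=-2) = (-0.059195, -0.073019)   from Y*(Ω₁)=(-0.200351, 0.104966), Y(Ω₂)=(0.082005, 0.407418)
  term(m=-1) = (0.010300, -0.021610)   from Y*(Ω₁)=(0.053875, 0.218922), Y(Ω₂)=(-0.082157, -0.067268)
  term(m=+0) = (0.096205, 0.000000)   from Y*(Ω₁)=(-0.276879, -0.000000), Y(Ω₂)=(-0.347464, 0.000000)
  term(m=+1) = (0.010300, 0.021610)   from Y*(Ω₁)=(-0.053875, 0.218922), Y(Ω₂)=(0.082157, -0.067268)
  term(m=+2) = (-0.059195, 0.073019)   from Y*(Ω₁)=(-0.200351, -0.104966), Y(Ω₂)=(0.082005, -0.407418)
  term(m=+3) = (0.125008, 0.030119)   from Y*(Ω₁)=(-0.268270, 0.303483), Y(Ω₂)=(-0.148688, -0.280474)
  term(m=+4) = (-0.005460, -0.025822)   from Y*(Ω₁)=(0.131929, 0.190537), Y(Ω₂)=(-0.105016, -0.044060)
Total Σ_m = (0.237512, 0.000000). Multiply by 1.396263: (0.331630, 0.000000). P_4(cos γ) = 0.331630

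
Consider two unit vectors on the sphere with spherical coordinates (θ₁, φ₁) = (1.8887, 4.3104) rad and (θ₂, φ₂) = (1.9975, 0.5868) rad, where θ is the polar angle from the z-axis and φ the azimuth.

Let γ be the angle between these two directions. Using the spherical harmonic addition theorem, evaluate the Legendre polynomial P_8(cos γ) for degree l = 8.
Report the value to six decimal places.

Expand P_8 via completeness: Σ_{m} conj(Y_{8,m}) at Ω₁ times Y_{8,m} at Ω₂ —
  [-8]  conj(Y_{8,-8})(Ω₁) = -0.340694+0.025367i ; Y_{8,-8}(Ω₂) = -0.004373+0.243057i ; Δ = -0.004676-0.082919i
  [-7]  conj(Y_{8,-7})(Ω₁) = -0.144725+0.425758i ; Y_{8,-7}(Ω₂) = +0.251363-0.363667i ; Δ = +0.118456+0.159652i
  [-6]  conj(Y_{8,-6})(Ω₁) = +0.095957+0.085815i ; Y_{8,-6}(Ω₂) = -0.312315+0.124456i ; Δ = -0.040649-0.014859i
  [-5]  conj(Y_{8,-5})(Ω₁) = -0.272995+0.128237i ; Y_{8,-5}(Ω₂) = -0.088662-0.018675i ; Δ = +0.026599-0.006272i
  [-4]  conj(Y_{8,-4})(Ω₁) = +0.009411+0.253155i ; Y_{8,-4}(Ω₂) = +0.251749+0.256319i ; Δ = -0.062519+0.066144i
  [-3]  conj(Y_{8,-3})(Ω₁) = -0.181878-0.069464i ; Y_{8,-3}(Ω₂) = -0.015896-0.082833i ; Δ = -0.002863+0.016170i
  [-2]  conj(Y_{8,-2})(Ω₁) = -0.200422+0.208012i ; Y_{8,-2}(Ω₂) = +0.121556-0.289770i ; Δ = +0.035913+0.083361i
  [-1]  conj(Y_{8,-1})(Ω₁) = -0.056185-0.132156i ; Y_{8,-1}(Ω₂) = -0.125074+0.083166i ; Δ = +0.018018+0.011857i
  [+0]  conj(Y_{8,0})(Ω₁) = -0.295954-0.000000i ; Y_{8,0}(Ω₂) = -0.293742+0.000000i ; Δ = +0.086934+0.000000i
  [+1]  conj(Y_{8,1})(Ω₁) = +0.056185-0.132156i ; Y_{8,1}(Ω₂) = +0.125074+0.083166i ; Δ = +0.018018-0.011857i
  [+2]  conj(Y_{8,2})(Ω₁) = -0.200422-0.208012i ; Y_{8,2}(Ω₂) = +0.121556+0.289770i ; Δ = +0.035913-0.083361i
  [+3]  conj(Y_{8,3})(Ω₁) = +0.181878-0.069464i ; Y_{8,3}(Ω₂) = +0.015896-0.082833i ; Δ = -0.002863-0.016170i
  [+4]  conj(Y_{8,4})(Ω₁) = +0.009411-0.253155i ; Y_{8,4}(Ω₂) = +0.251749-0.256319i ; Δ = -0.062519-0.066144i
  [+5]  conj(Y_{8,5})(Ω₁) = +0.272995+0.128237i ; Y_{8,5}(Ω₂) = +0.088662-0.018675i ; Δ = +0.026599+0.006272i
  [+6]  conj(Y_{8,6})(Ω₁) = +0.095957-0.085815i ; Y_{8,6}(Ω₂) = -0.312315-0.124456i ; Δ = -0.040649+0.014859i
  [+7]  conj(Y_{8,7})(Ω₁) = +0.144725+0.425758i ; Y_{8,7}(Ω₂) = -0.251363-0.363667i ; Δ = +0.118456-0.159652i
  [+8]  conj(Y_{8,8})(Ω₁) = -0.340694-0.025367i ; Y_{8,8}(Ω₂) = -0.004373-0.243057i ; Δ = -0.004676+0.082919i
Total Σ_m = +0.263492+0.000000i. Multiply by 0.739198: +0.194773+0.000000i. P_8(cos γ) = 0.194773

0.194773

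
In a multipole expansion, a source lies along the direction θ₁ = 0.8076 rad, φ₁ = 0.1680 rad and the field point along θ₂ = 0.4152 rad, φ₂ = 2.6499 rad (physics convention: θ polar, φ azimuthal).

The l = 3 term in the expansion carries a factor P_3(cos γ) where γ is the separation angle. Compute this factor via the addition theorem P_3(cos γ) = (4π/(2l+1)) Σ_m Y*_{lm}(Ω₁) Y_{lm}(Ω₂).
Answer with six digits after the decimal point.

Term-by-term m-sum for l=3 (normalisation 4π/7 = 1.795196):
  term(m=-3) = (0.001712, -0.003957)   from Y*(Ω₁)=(0.137864, 0.076033), Y(Ω₂)=(-0.002617, -0.027258)
  term(m=-2) = (0.013964, 0.054366)   from Y*(Ω₁)=(0.348267, 0.121630), Y(Ω₂)=(0.084327, 0.126653)
  term(m=-1) = (-0.106477, -0.082585)   from Y*(Ω₁)=(0.319826, 0.054242), Y(Ω₂)=(-0.366183, -0.196115)
  term(m=+0) = (-0.063850, -0.000000)   from Y*(Ω₁)=(-0.157602, -0.000000), Y(Ω₂)=(0.405137, 0.000000)
  term(m=+1) = (-0.106477, 0.082585)   from Y*(Ω₁)=(-0.319826, 0.054242), Y(Ω₂)=(0.366183, -0.196115)
  term(m=+2) = (0.013964, -0.054366)   from Y*(Ω₁)=(0.348267, -0.121630), Y(Ω₂)=(0.084327, -0.126653)
  term(m=+3) = (0.001712, 0.003957)   from Y*(Ω₁)=(-0.137864, 0.076033), Y(Ω₂)=(0.002617, -0.027258)
Σ over m = (-0.245454, -0.000000); ×(4π/7) → (-0.440638, -0.000000). Real part: -0.440638

-0.440638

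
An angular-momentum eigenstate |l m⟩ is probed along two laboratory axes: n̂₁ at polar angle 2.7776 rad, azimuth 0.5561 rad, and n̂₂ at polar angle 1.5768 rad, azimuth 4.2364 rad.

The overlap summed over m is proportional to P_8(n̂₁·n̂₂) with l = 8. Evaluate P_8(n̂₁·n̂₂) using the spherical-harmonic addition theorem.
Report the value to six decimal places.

-0.239037

Term-by-term m-sum for l=8 (normalisation 4π/17 = 0.739198):
  m=-8: Y*=-0.00003 - 0.00013j  Y=-0.40512 - 0.31854j  product -0.00003 + 0.00006j
  m=-7: Y*=0.00102 + 0.00095j  Y=0.00234 - 0.01215j  product 0.00001 - 0.00001j
  m=-6: Y*=-0.00910 - 0.00180j  Y=-0.36093 + 0.10600j  product 0.00347 - 0.00032j
  m=-5: Y*=0.04105 - 0.01550j  Y=-0.01010 - 0.01060j  product -0.00058 - 0.00028j
  m=-4: Y*=-0.09207 + 0.12021j  Y=-0.11052 + 0.31937j  product -0.02821 - 0.04269j
  m=-3: Y*=0.03598 - 0.36786j  Y=-0.01557 + 0.00224j  product 0.00026 + 0.00581j
  m=-2: Y*=0.25330 + 0.51306j  Y=0.18687 + 0.26241j  product -0.08730 + 0.16235j
  m=-1: Y*=-0.30503 - 0.18959j  Y=-0.00742 + 0.01439j  product 0.00499 - 0.00298j
  m=+0: Y*=-0.34197 + 0.00000j  Y=0.31762 + 0.00000j  product -0.10862 + 0.00000j
  m=+1: Y*=0.30503 - 0.18959j  Y=0.00742 + 0.01439j  product 0.00499 + 0.00298j
  m=+2: Y*=0.25330 - 0.51306j  Y=0.18687 - 0.26241j  product -0.08730 - 0.16235j
  m=+3: Y*=-0.03598 - 0.36786j  Y=0.01557 + 0.00224j  product 0.00026 - 0.00581j
  m=+4: Y*=-0.09207 - 0.12021j  Y=-0.11052 - 0.31937j  product -0.02821 + 0.04269j
  m=+5: Y*=-0.04105 - 0.01550j  Y=0.01010 - 0.01060j  product -0.00058 + 0.00028j
  m=+6: Y*=-0.00910 + 0.00180j  Y=-0.36093 - 0.10600j  product 0.00347 + 0.00032j
  m=+7: Y*=-0.00102 + 0.00095j  Y=-0.00234 - 0.01215j  product 0.00001 + 0.00001j
  m=+8: Y*=-0.00003 + 0.00013j  Y=-0.40512 + 0.31854j  product -0.00003 - 0.00006j
Σ over m = -0.32337 - 0.00000j; ×(4π/17) → -0.23904 - 0.00000j. Real part: -0.239037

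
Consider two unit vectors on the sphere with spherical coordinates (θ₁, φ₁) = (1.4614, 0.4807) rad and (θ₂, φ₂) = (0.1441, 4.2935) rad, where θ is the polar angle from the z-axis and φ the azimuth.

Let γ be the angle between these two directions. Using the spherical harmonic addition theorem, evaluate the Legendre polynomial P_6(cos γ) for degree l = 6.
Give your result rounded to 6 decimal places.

Addition theorem: P_6(cos γ) = (4π/13) Σ_m Y*_{lm}(Ω₁) Y_{lm}(Ω₂), m = −6…6:
  [-6]  conj(Y_{6,-6})(Ω₁) = (-0.450662, 0.118629) ; Y_{6,-6}(Ω₂) = (0.000003, -0.000002) ; Δ = (-0.000001, 0.000002)
  [-5]  conj(Y_{6,-5})(Ω₁) = (-0.131165, 0.119307) ; Y_{6,-5}(Ω₂) = (-0.000088, -0.000051) ; Δ = (0.000018, -0.000004)
  [-4]  conj(Y_{6,-4})(Ω₁) = (0.104349, -0.284097) ; Y_{6,-4}(Ω₂) = (-0.000155, 0.001475) ; Δ = (0.000403, 0.000198)
  [-3]  conj(Y_{6,-3})(Ω₁) = (-0.025718, -0.198734) ; Y_{6,-3}(Ω₂) = (0.014113, -0.004585) ; Δ = (-0.001274, -0.002687)
  [-2]  conj(Y_{6,-2})(Ω₁) = (0.145540, 0.208503) ; Y_{6,-2}(Ω₂) = (-0.067519, -0.074990) ; Δ = (0.005809, -0.024992)
  [-1]  conj(Y_{6,-1})(Ω₁) = (0.184225, 0.096073) ; Y_{6,-1}(Ω₂) = (-0.173166, 0.388927) ; Δ = (-0.069267, 0.055013)
  [+0]  conj(Y_{6,0})(Ω₁) = (-0.241104, -0.000000) ; Y_{6,0}(Ω₂) = (0.806967, 0.000000) ; Δ = (-0.194563, -0.000000)
  [+1]  conj(Y_{6,1})(Ω₁) = (-0.184225, 0.096073) ; Y_{6,1}(Ω₂) = (0.173166, 0.388927) ; Δ = (-0.069267, -0.055013)
  [+2]  conj(Y_{6,2})(Ω₁) = (0.145540, -0.208503) ; Y_{6,2}(Ω₂) = (-0.067519, 0.074990) ; Δ = (0.005809, 0.024992)
  [+3]  conj(Y_{6,3})(Ω₁) = (0.025718, -0.198734) ; Y_{6,3}(Ω₂) = (-0.014113, -0.004585) ; Δ = (-0.001274, 0.002687)
  [+4]  conj(Y_{6,4})(Ω₁) = (0.104349, 0.284097) ; Y_{6,4}(Ω₂) = (-0.000155, -0.001475) ; Δ = (0.000403, -0.000198)
  [+5]  conj(Y_{6,5})(Ω₁) = (0.131165, 0.119307) ; Y_{6,5}(Ω₂) = (0.000088, -0.000051) ; Δ = (0.000018, 0.000004)
  [+6]  conj(Y_{6,6})(Ω₁) = (-0.450662, -0.118629) ; Y_{6,6}(Ω₂) = (0.000003, 0.000002) ; Δ = (-0.000001, -0.000002)
Accumulated sum (-0.323189, -0.000000); after 4π/(2l+1) scaling, (-0.312409, -0.000000) ⇒ P_6 = -0.312409

-0.312409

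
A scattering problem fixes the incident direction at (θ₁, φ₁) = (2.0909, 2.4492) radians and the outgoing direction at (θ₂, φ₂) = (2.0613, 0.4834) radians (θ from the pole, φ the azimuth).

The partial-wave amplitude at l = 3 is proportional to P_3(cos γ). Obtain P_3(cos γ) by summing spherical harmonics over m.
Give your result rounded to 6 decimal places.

0.090119

Expand P_3 via completeness: Σ_{m} conj(Y_{3,m}) at Ω₁ times Y_{3,m} at Ω₂ —
  m=-3: Y*=0.13223 + 0.23842j  Y=0.03445 - 0.28428j  product 0.07233 - 0.02938j
  m=-2: Y*=-0.07073 + 0.37586j  Y=-0.21275 + 0.30832j  product -0.10084 - 0.10177j
  m=-1: Y*=-0.05071 + 0.04205j  Y=0.02765 - 0.01451j  product -0.00079 + 0.00190j
  m=+0: Y*=0.32735 + 0.00000j  Y=0.33233 + 0.00000j  product 0.10879 + 0.00000j
  m=+1: Y*=0.05071 + 0.04205j  Y=-0.02765 - 0.01451j  product -0.00079 - 0.00190j
  m=+2: Y*=-0.07073 - 0.37586j  Y=-0.21275 - 0.30832j  product -0.10084 + 0.10177j
  m=+3: Y*=-0.13223 + 0.23842j  Y=-0.03445 - 0.28428j  product 0.07233 + 0.02938j
Σ over m = 0.05020 + 0.00000j; ×(4π/7) → 0.09012 + 0.00000j. Real part: 0.090119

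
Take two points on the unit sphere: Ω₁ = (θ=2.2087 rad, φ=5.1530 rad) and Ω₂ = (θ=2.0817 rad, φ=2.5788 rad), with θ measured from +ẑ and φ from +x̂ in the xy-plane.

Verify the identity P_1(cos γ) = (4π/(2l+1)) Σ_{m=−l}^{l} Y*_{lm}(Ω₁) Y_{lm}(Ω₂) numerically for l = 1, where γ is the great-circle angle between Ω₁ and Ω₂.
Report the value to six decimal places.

Term-by-term m-sum for l=1 (normalisation 4π/3 = 4.188790):
  m=-1: Y*=0.11837 - 0.25104j  Y=-0.25489 - 0.16080j  product -0.07054 + 0.04495j
  m=+0: Y*=-0.29097 + 0.00000j  Y=-0.23891 + 0.00000j  product 0.06952 + 0.00000j
  m=+1: Y*=-0.11837 - 0.25104j  Y=0.25489 - 0.16080j  product -0.07054 - 0.04495j
Accumulated sum -0.07156 + 0.00000j; after 4π/(2l+1) scaling, -0.29977 + 0.00000j ⇒ P_1 = -0.299770

-0.299770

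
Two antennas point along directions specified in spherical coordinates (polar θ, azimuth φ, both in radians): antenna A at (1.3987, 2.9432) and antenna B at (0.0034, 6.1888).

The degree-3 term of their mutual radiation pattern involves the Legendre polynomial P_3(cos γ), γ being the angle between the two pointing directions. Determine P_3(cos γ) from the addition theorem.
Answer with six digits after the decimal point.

-0.240037

Expand P_3 via completeness: Σ_{m} conj(Y_{3,m}) at Ω₁ times Y_{3,m} at Ω₂ —
  m=-3: Y*=-0.330396+0.223705i  Y=+0.000000+0.000000i  product -0.000000+0.000000i
  m=-2: Y*=+0.156682-0.065651i  Y=+0.000012+0.000002i  product +0.000002-0.000000i
  m=-1: Y*=+0.266389-0.053554i  Y=+0.004376+0.000414i  product +0.001188-0.000124i
  m=+0: Y*=-0.182347-0.000000i  Y=+0.746327+0.000000i  product -0.136090-0.000000i
  m=+1: Y*=-0.266389-0.053554i  Y=-0.004376+0.000414i  product +0.001188+0.000124i
  m=+2: Y*=+0.156682+0.065651i  Y=+0.000012-0.000002i  product +0.000002+0.000000i
  m=+3: Y*=+0.330396+0.223705i  Y=-0.000000+0.000000i  product -0.000000-0.000000i
Total Σ_m = -0.133711+0.000000i. Multiply by 1.795196: -0.240037+0.000000i. P_3(cos γ) = -0.240037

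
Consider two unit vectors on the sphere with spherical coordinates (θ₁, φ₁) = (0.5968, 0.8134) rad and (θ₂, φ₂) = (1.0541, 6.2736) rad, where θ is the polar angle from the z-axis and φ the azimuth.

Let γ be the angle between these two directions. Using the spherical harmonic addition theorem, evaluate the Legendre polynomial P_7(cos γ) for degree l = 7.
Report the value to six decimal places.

Addition theorem: P_7(cos γ) = (4π/15) Σ_m Y*_{lm}(Ω₁) Y_{lm}(Ω₂), m = −7…7:
  [-7]  conj(Y_{7,-7})(Ω₁) = (0.007360, -0.004922) ; Y_{7,-7}(Ω₂) = (0.187396, 0.012593) ; Δ = (0.001441, -0.000830)
  [-6]  conj(Y_{7,-6})(Ω₁) = (0.008154, -0.048073) ; Y_{7,-6}(Ω₂) = (0.398631, 0.022951) ; Δ = (0.004354, -0.018976)
  [-5]  conj(Y_{7,-5})(Ω₁) = (-0.097679, -0.129727) ; Y_{7,-5}(Ω₂) = (0.395641, 0.018976) ; Δ = (-0.036184, -0.053179)
  [-4]  conj(Y_{7,-4})(Ω₁) = (-0.354662, -0.039892) ; Y_{7,-4}(Ω₂) = (0.035733, 0.001371) ; Δ = (-0.012618, -0.001912)
  [-3]  conj(Y_{7,-3})(Ω₁) = (-0.371750, 0.314007) ; Y_{7,-3}(Ω₂) = (-0.333640, -0.009597) ; Δ = (0.127044, -0.101198)
  [-2]  conj(Y_{7,-2})(Ω₁) = (-0.015276, 0.272485) ; Y_{7,-2}(Ω₂) = (-0.194430, -0.003728) ; Δ = (0.003986, -0.052922)
  [-1]  conj(Y_{7,-1})(Ω₁) = (-0.171490, -0.181373) ; Y_{7,-1}(Ω₂) = (0.261022, 0.002502) ; Δ = (-0.044309, -0.047771)
  [+0]  conj(Y_{7,0})(Ω₁) = (-0.366179, -0.000000) ; Y_{7,0}(Ω₂) = (0.230600, 0.000000) ; Δ = (-0.084441, -0.000000)
  [+1]  conj(Y_{7,1})(Ω₁) = (0.171490, -0.181373) ; Y_{7,1}(Ω₂) = (-0.261022, 0.002502) ; Δ = (-0.044309, 0.047771)
  [+2]  conj(Y_{7,2})(Ω₁) = (-0.015276, -0.272485) ; Y_{7,2}(Ω₂) = (-0.194430, 0.003728) ; Δ = (0.003986, 0.052922)
  [+3]  conj(Y_{7,3})(Ω₁) = (0.371750, 0.314007) ; Y_{7,3}(Ω₂) = (0.333640, -0.009597) ; Δ = (0.127044, 0.101198)
  [+4]  conj(Y_{7,4})(Ω₁) = (-0.354662, 0.039892) ; Y_{7,4}(Ω₂) = (0.035733, -0.001371) ; Δ = (-0.012618, 0.001912)
  [+5]  conj(Y_{7,5})(Ω₁) = (0.097679, -0.129727) ; Y_{7,5}(Ω₂) = (-0.395641, 0.018976) ; Δ = (-0.036184, 0.053179)
  [+6]  conj(Y_{7,6})(Ω₁) = (0.008154, 0.048073) ; Y_{7,6}(Ω₂) = (0.398631, -0.022951) ; Δ = (0.004354, 0.018976)
  [+7]  conj(Y_{7,7})(Ω₁) = (-0.007360, -0.004922) ; Y_{7,7}(Ω₂) = (-0.187396, 0.012593) ; Δ = (0.001441, 0.000830)
Total Σ_m = (0.002987, -0.000000). Multiply by 0.837758: (0.002502, -0.000000). P_7(cos γ) = 0.002502

0.002502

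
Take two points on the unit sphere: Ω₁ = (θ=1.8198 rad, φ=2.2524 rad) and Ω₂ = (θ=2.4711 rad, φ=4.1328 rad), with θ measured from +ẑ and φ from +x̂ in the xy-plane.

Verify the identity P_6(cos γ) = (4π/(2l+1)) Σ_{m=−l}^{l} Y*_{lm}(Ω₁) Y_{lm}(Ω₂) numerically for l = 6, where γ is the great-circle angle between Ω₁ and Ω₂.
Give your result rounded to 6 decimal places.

Addition theorem: P_6(cos γ) = (4π/13) Σ_m Y*_{lm}(Ω₁) Y_{lm}(Ω₂), m = −6…6:
  term(m=-6) = 0.00315 + 0.01068j   from Y*(Ω₁)=0.23349 + 0.32516j, Y(Ω₂)=0.02625 + 0.00917j
  term(m=-5) = -0.04282 - 0.00098j   from Y*(Ω₁)=-0.09284 + 0.34017j, Y(Ω₂)=0.02930 + 0.11787j
  term(m=-4) = -0.01043 + 0.03022j   from Y*(Ω₁)=0.09561 - 0.04214j, Y(Ω₂)=-0.20802 + 0.22439j
  term(m=-3) = -0.12541 - 0.09376j   from Y*(Ω₁)=0.30319 + 0.15555j, Y(Ω₂)=-0.45306 - 0.07682j
  term(m=-2) = -0.00213 + 0.00152j   from Y*(Ω₁)=-0.00180 - 0.00854j, Y(Ω₂)=-0.12007 - 0.27505j
  term(m=-1) = 0.01945 + 0.06080j   from Y*(Ω₁)=0.20456 - 0.25214j, Y(Ω₂)=-0.10768 + 0.16450j
  term(m=+0) = -0.00626 + 0.00000j   from Y*(Ω₁)=0.01696 + 0.00000j, Y(Ω₂)=-0.36939 + 0.00000j
  term(m=+1) = 0.01945 - 0.06080j   from Y*(Ω₁)=-0.20456 - 0.25214j, Y(Ω₂)=0.10768 + 0.16450j
  term(m=+2) = -0.00213 - 0.00152j   from Y*(Ω₁)=-0.00180 + 0.00854j, Y(Ω₂)=-0.12007 + 0.27505j
  term(m=+3) = -0.12541 + 0.09376j   from Y*(Ω₁)=-0.30319 + 0.15555j, Y(Ω₂)=0.45306 - 0.07682j
  term(m=+4) = -0.01043 - 0.03022j   from Y*(Ω₁)=0.09561 + 0.04214j, Y(Ω₂)=-0.20802 - 0.22439j
  term(m=+5) = -0.04282 + 0.00098j   from Y*(Ω₁)=0.09284 + 0.34017j, Y(Ω₂)=-0.02930 + 0.11787j
  term(m=+6) = 0.00315 - 0.01068j   from Y*(Ω₁)=0.23349 - 0.32516j, Y(Ω₂)=0.02625 - 0.00917j
Total Σ_m = -0.32266 - 0.00000j. Multiply by 0.966644: -0.31189 - 0.00000j. P_6(cos γ) = -0.311894

-0.311894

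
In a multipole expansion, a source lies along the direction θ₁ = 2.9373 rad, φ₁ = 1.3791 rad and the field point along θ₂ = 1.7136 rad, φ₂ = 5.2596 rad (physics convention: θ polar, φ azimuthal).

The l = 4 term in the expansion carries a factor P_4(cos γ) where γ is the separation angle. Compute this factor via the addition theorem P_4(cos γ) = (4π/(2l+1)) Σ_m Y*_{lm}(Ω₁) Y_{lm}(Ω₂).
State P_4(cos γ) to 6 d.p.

0.374691

Summing Y*_{l m}(θ₁,φ₁)·Y_{l m}(θ₂,φ₂) over m ∈ [−4, 4]; prefactor 4π/(2·4+1) = 1.396263:
  [-4]  conj(Y_{4,-4})(Ω₁) = (0.000540, -0.000520) ; Y_{4,-4}(Ω₂) = (-0.246141, -0.346207) ; Δ = (-0.000313, -0.000059)
  [-3]  conj(Y_{4,-3})(Ω₁) = (0.005566, 0.008588) ; Y_{4,-3}(Ω₂) = (0.172319, -0.012227) ; Δ = (0.001064, 0.001412)
  [-2]  conj(Y_{4,-2})(Ω₁) = (-0.072934, 0.029418) ; Y_{4,-2}(Ω₂) = (0.128983, -0.249962) ; Δ = (-0.002054, 0.022025)
  [-1]  conj(Y_{4,-1})(Ω₁) = (-0.066464, -0.342459) ; Y_{4,-1}(Ω₂) = (0.099110, 0.162668) ; Δ = (0.049120, -0.044753)
  [+0]  conj(Y_{4,0})(Ω₁) = (0.678399, -0.000000) ; Y_{4,0}(Ω₂) = (0.254596, 0.000000) ; Δ = (0.172718, 0.000000)
  [+1]  conj(Y_{4,1})(Ω₁) = (0.066464, -0.342459) ; Y_{4,1}(Ω₂) = (-0.099110, 0.162668) ; Δ = (0.049120, 0.044753)
  [+2]  conj(Y_{4,2})(Ω₁) = (-0.072934, -0.029418) ; Y_{4,2}(Ω₂) = (0.128983, 0.249962) ; Δ = (-0.002054, -0.022025)
  [+3]  conj(Y_{4,3})(Ω₁) = (-0.005566, 0.008588) ; Y_{4,3}(Ω₂) = (-0.172319, -0.012227) ; Δ = (0.001064, -0.001412)
  [+4]  conj(Y_{4,4})(Ω₁) = (0.000540, 0.000520) ; Y_{4,4}(Ω₂) = (-0.246141, 0.346207) ; Δ = (-0.000313, 0.000059)
Total Σ_m = (0.268353, -0.000000). Multiply by 1.396263: (0.374691, -0.000000). P_4(cos γ) = 0.374691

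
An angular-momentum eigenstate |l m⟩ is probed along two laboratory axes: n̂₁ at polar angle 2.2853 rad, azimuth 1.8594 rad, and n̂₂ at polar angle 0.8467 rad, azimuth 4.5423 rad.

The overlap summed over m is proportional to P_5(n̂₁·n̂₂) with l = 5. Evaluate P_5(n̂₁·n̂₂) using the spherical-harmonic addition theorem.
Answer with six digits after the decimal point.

-0.288227

Summing Y*_{l m}(θ₁,φ₁)·Y_{l m}(θ₂,φ₂) over m ∈ [−5, 5]; prefactor 4π/(2·5+1) = 1.142397:
  m=-5: Y*=-0.11325 + 0.01455j  Y=-0.08228 + 0.07222j  product 0.00827 - 0.00938j
  m=-4: Y*=-0.12667 - 0.28642j  Y=0.23800 + 0.19260j  product 0.02502 - 0.09256j
  m=-3: Y*=0.32531 - 0.27679j  Y=0.20950 - 0.37430j  product -0.03545 - 0.17975j
  m=-2: Y*=0.15295 + 0.09960j  Y=-0.18800 - 0.06654j  product -0.02213 - 0.02890j
  m=-1: Y*=0.07849 - 0.26436j  Y=0.04465 - 0.25999j  product -0.06523 - 0.03221j
  m=+0: Y*=0.26368 + 0.00000j  Y=-0.27786 + 0.00000j  product -0.07326 + 0.00000j
  m=+1: Y*=-0.07849 - 0.26436j  Y=-0.04465 - 0.25999j  product -0.06523 + 0.03221j
  m=+2: Y*=0.15295 - 0.09960j  Y=-0.18800 + 0.06654j  product -0.02213 + 0.02890j
  m=+3: Y*=-0.32531 - 0.27679j  Y=-0.20950 - 0.37430j  product -0.03545 + 0.17975j
  m=+4: Y*=-0.12667 + 0.28642j  Y=0.23800 - 0.19260j  product 0.02502 + 0.09256j
  m=+5: Y*=0.11325 + 0.01455j  Y=0.08228 + 0.07222j  product 0.00827 + 0.00938j
Total Σ_m = -0.25230 + 0.00000j. Multiply by 1.142397: -0.28823 + 0.00000j. P_5(cos γ) = -0.288227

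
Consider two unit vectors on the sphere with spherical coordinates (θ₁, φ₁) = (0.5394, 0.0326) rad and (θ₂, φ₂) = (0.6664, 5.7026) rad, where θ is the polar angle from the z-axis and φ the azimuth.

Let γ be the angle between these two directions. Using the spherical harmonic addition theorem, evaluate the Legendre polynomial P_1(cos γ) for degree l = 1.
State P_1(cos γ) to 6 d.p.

Term-by-term m-sum for l=1 (normalisation 4π/3 = 4.188790):
  m=-1: Y*=+0.177359+0.005784i  Y=+0.178575+0.117146i  product +0.030994+0.021810i
  m=+0: Y*=+0.419229-0.000000i  Y=+0.384067+0.000000i  product +0.161012+0.000000i
  m=+1: Y*=-0.177359+0.005784i  Y=-0.178575+0.117146i  product +0.030994-0.021810i
Total Σ_m = +0.223001+0.000000i. Multiply by 4.188790: +0.934104+0.000000i. P_1(cos γ) = 0.934104

0.934104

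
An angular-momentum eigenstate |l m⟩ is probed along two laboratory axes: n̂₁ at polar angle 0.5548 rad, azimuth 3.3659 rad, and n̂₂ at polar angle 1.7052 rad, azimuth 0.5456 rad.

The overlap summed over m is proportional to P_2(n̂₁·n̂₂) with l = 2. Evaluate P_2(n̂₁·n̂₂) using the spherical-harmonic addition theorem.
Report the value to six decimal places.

Addition theorem: P_2(cos γ) = (4π/5) Σ_m Y*_{lm}(Ω₁) Y_{lm}(Ω₂), m = −2…2:
  term(m=-2) = +0.032551-0.024366i   from Y*(Ω₁)=+0.096581+0.046489i, Y(Ω₂)=+0.175035-0.336542i
  term(m=-1) = +0.033671-0.011206i   from Y*(Ω₁)=-0.337251-0.076943i, Y(Ω₂)=-0.087693+0.053236i
  term(m=+0) = -0.109880+0.000000i   from Y*(Ω₁)=+0.368229-0.000000i, Y(Ω₂)=-0.298402+0.000000i
  term(m=+1) = +0.033671+0.011206i   from Y*(Ω₁)=+0.337251-0.076943i, Y(Ω₂)=+0.087693+0.053236i
  term(m=+2) = +0.032551+0.024366i   from Y*(Ω₁)=+0.096581-0.046489i, Y(Ω₂)=+0.175035+0.336542i
Total Σ_m = +0.022562+0.000000i. Multiply by 2.513274: +0.056705+0.000000i. P_2(cos γ) = 0.056705

0.056705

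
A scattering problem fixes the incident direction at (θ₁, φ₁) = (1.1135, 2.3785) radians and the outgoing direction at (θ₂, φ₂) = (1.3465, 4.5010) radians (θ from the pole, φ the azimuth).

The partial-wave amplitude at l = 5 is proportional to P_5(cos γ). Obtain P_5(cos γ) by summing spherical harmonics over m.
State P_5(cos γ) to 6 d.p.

-0.314118

Addition theorem: P_5(cos γ) = (4π/11) Σ_m Y*_{lm}(Ω₁) Y_{lm}(Ω₂), m = −5…5:
  m=-5: +0.210906-0.168424i × -0.356043+0.200960i = -0.041245+0.102350i  (running Σ = -0.041245+0.102350i)
  m=-4: -0.418329-0.037424i × +0.195644+0.220722i = -0.073583-0.099656i  (running Σ = -0.114829+0.002693i)
  m=-3: +0.124104+0.141932i × -0.105379+0.143272i = -0.033413+0.002824i  (running Σ = -0.148241+0.005517i)
  m=-2: -0.011154+0.249853i × +0.278261+0.125192i = -0.034383+0.068128i  (running Σ = -0.182625+0.073646i)
  m=-1: +0.193385-0.184944i × -0.023508+0.109546i = +0.015714+0.025532i  (running Σ = -0.166911+0.099178i)
  m=0: +0.193541-0.000000i × +0.304114+0.000000i = +0.058858+0.000000i  (running Σ = -0.108053+0.099178i)
  m=1: -0.193385-0.184944i × +0.023508+0.109546i = +0.015714-0.025532i  (running Σ = -0.092339+0.073646i)
  m=2: -0.011154-0.249853i × +0.278261-0.125192i = -0.034383-0.068128i  (running Σ = -0.126722+0.005517i)
  m=3: -0.124104+0.141932i × +0.105379+0.143272i = -0.033413-0.002824i  (running Σ = -0.160135+0.002693i)
  m=4: -0.418329+0.037424i × +0.195644-0.220722i = -0.073583+0.099656i  (running Σ = -0.233718+0.102350i)
  m=5: -0.210906-0.168424i × +0.356043+0.200960i = -0.041245-0.102350i  (running Σ = -0.274963+0.000000i)
Accumulated sum -0.274963+0.000000i; after 4π/(2l+1) scaling, -0.314118+0.000000i ⇒ P_5 = -0.314118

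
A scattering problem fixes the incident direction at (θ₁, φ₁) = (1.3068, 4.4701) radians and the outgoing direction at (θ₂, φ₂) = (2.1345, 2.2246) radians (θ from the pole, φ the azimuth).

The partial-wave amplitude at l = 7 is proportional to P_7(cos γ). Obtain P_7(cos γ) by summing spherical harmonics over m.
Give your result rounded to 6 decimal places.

Summing Y*_{l m}(θ₁,φ₁)·Y_{l m}(θ₂,φ₂) over m ∈ [−7, 7]; prefactor 4π/(2·7+1) = 0.837758:
  term(m=-7) = -0.06023 - 0.00063j   from Y*(Ω₁)=0.38761 - 0.04879j, Y(Ω₂)=-0.15276 - 0.02087j
  term(m=-6) = -0.08881 - 0.11346j   from Y*(Ω₁)=-0.04615 + 0.39242j, Y(Ω₂)=-0.25892 + 0.25677j
  term(m=-5) = -0.00349 + 0.01476j   from Y*(Ω₁)=0.03307 + 0.01242j, Y(Ω₂)=0.05456 + 0.42585j
  term(m=-4) = -0.04526 + 0.02146j   from Y*(Ω₁)=-0.19906 + 0.28995j, Y(Ω₂)=0.12314 + 0.07155j
  term(m=-3) = 0.02080 + 0.01013j   from Y*(Ω₁)=-0.05496 - 0.06180j, Y(Ω₂)=-0.25870 + 0.10652j
  term(m=-2) = -0.01937 - 0.08606j   from Y*(Ω₁)=-0.27516 + 0.14486j, Y(Ω₂)=-0.07380 + 0.27390j
  term(m=-1) = -0.01344 + 0.01680j   from Y*(Ω₁)=-0.03007 - 0.12167j, Y(Ω₂)=-0.10437 - 0.13621j
  term(m=+0) = 0.09113 + 0.00000j   from Y*(Ω₁)=-0.29630 + 0.00000j, Y(Ω₂)=-0.30754 + 0.00000j
  term(m=+1) = -0.01344 - 0.01680j   from Y*(Ω₁)=0.03007 - 0.12167j, Y(Ω₂)=0.10437 - 0.13621j
  term(m=+2) = -0.01937 + 0.08606j   from Y*(Ω₁)=-0.27516 - 0.14486j, Y(Ω₂)=-0.07380 - 0.27390j
  term(m=+3) = 0.02080 - 0.01013j   from Y*(Ω₁)=0.05496 - 0.06180j, Y(Ω₂)=0.25870 + 0.10652j
  term(m=+4) = -0.04526 - 0.02146j   from Y*(Ω₁)=-0.19906 - 0.28995j, Y(Ω₂)=0.12314 - 0.07155j
  term(m=+5) = -0.00349 - 0.01476j   from Y*(Ω₁)=-0.03307 + 0.01242j, Y(Ω₂)=-0.05456 + 0.42585j
  term(m=+6) = -0.08881 + 0.11346j   from Y*(Ω₁)=-0.04615 - 0.39242j, Y(Ω₂)=-0.25892 - 0.25677j
  term(m=+7) = -0.06023 + 0.00063j   from Y*(Ω₁)=-0.38761 - 0.04879j, Y(Ω₂)=0.15276 - 0.02087j
Accumulated sum -0.32846 + 0.00000j; after 4π/(2l+1) scaling, -0.27517 + 0.00000j ⇒ P_7 = -0.275168

-0.275168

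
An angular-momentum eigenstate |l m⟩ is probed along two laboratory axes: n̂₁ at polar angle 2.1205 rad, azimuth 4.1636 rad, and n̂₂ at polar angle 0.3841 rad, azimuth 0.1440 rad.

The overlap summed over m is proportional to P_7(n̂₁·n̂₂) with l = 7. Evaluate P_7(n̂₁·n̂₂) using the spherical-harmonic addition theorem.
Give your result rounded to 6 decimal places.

Term-by-term m-sum for l=7 (normalisation 4π/15 = 0.837758):
  [-7]  conj(Y_{7,-7})(Ω₁) = (-0.105560, -0.125344) ; Y_{7,-7}(Ω₂) = (0.000277, -0.000439) ; Δ = (-0.000084, 0.000012)
  [-6]  conj(Y_{7,-6})(Ω₁) = (-0.371394, 0.056564) ; Y_{7,-6}(Ω₂) = (0.003119, -0.003652) ; Δ = (-0.000952, 0.001533)
  [-5]  conj(Y_{7,-5})(Ω₁) = (-0.163206, 0.388563) ; Y_{7,-5}(Ω₂) = (0.020738, -0.018189) ; Δ = (0.003683, 0.011026)
  [-4]  conj(Y_{7,-4})(Ω₁) = (0.064947, 0.090141) ; Y_{7,-4}(Ω₂) = (0.091971, -0.059732) ; Δ = (0.011358, 0.004411)
  [-3]  conj(Y_{7,-3})(Ω₁) = (-0.298262, 0.022583) ; Y_{7,-3}(Ω₂) = (0.274516, -0.126564) ; Δ = (-0.079020, 0.043949)
  [-2]  conj(Y_{7,-2})(Ω₁) = (-0.118373, 0.231187) ; Y_{7,-2}(Ω₂) = (0.509849, -0.151036) ; Δ = (-0.025435, 0.135749)
  [-1]  conj(Y_{7,-1})(Ω₁) = (-0.104958, -0.171656) ; Y_{7,-1}(Ω₂) = (0.420868, -0.061027) ; Δ = (-0.054649, -0.065839)
  [+0]  conj(Y_{7,0})(Ω₁) = (-0.287997, -0.000000) ; Y_{7,0}(Ω₂) = (-0.240958, 0.000000) ; Δ = (0.069395, 0.000000)
  [+1]  conj(Y_{7,1})(Ω₁) = (0.104958, -0.171656) ; Y_{7,1}(Ω₂) = (-0.420868, -0.061027) ; Δ = (-0.054649, 0.065839)
  [+2]  conj(Y_{7,2})(Ω₁) = (-0.118373, -0.231187) ; Y_{7,2}(Ω₂) = (0.509849, 0.151036) ; Δ = (-0.025435, -0.135749)
  [+3]  conj(Y_{7,3})(Ω₁) = (0.298262, 0.022583) ; Y_{7,3}(Ω₂) = (-0.274516, -0.126564) ; Δ = (-0.079020, -0.043949)
  [+4]  conj(Y_{7,4})(Ω₁) = (0.064947, -0.090141) ; Y_{7,4}(Ω₂) = (0.091971, 0.059732) ; Δ = (0.011358, -0.004411)
  [+5]  conj(Y_{7,5})(Ω₁) = (0.163206, 0.388563) ; Y_{7,5}(Ω₂) = (-0.020738, -0.018189) ; Δ = (0.003683, -0.011026)
  [+6]  conj(Y_{7,6})(Ω₁) = (-0.371394, -0.056564) ; Y_{7,6}(Ω₂) = (0.003119, 0.003652) ; Δ = (-0.000952, -0.001533)
  [+7]  conj(Y_{7,7})(Ω₁) = (0.105560, -0.125344) ; Y_{7,7}(Ω₂) = (-0.000277, -0.000439) ; Δ = (-0.000084, -0.000012)
Σ over m = (-0.220803, 0.000000); ×(4π/15) → (-0.184979, 0.000000). Real part: -0.184979

-0.184979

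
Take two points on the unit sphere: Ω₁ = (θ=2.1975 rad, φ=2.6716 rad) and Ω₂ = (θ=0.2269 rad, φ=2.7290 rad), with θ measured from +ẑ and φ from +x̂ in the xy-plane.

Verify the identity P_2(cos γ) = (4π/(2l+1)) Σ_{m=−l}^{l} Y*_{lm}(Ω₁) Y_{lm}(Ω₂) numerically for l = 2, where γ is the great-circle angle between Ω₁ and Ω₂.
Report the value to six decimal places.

Addition theorem: P_2(cos γ) = (4π/5) Σ_m Y*_{lm}(Ω₁) Y_{lm}(Ω₂), m = −2…2:
  term(m=-2) = +0.004921-0.000567i   from Y*(Ω₁)=+0.149463-0.204643i, Y(Ω₂)=+0.013262+0.014361i
  term(m=-1) = -0.062041+0.003565i   from Y*(Ω₁)=+0.327190-0.166198i, Y(Ω₂)=-0.155126-0.067902i
  term(m=+0) = +0.005859+0.000000i   from Y*(Ω₁)=+0.010051-0.000000i, Y(Ω₂)=+0.582901+0.000000i
  term(m=+1) = -0.062041-0.003565i   from Y*(Ω₁)=-0.327190-0.166198i, Y(Ω₂)=+0.155126-0.067902i
  term(m=+2) = +0.004921+0.000567i   from Y*(Ω₁)=+0.149463+0.204643i, Y(Ω₂)=+0.013262-0.014361i
Total Σ_m = -0.108381+0.000000i. Multiply by 2.513274: -0.272391+0.000000i. P_2(cos γ) = -0.272391

-0.272391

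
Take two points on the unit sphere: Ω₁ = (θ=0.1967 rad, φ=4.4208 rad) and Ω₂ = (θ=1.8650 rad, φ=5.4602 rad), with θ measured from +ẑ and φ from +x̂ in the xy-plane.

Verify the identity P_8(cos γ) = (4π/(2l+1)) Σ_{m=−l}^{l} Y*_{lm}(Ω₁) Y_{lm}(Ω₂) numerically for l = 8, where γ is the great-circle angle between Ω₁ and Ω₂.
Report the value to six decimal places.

-0.014756

Addition theorem: P_8(cos γ) = (4π/17) Σ_m Y*_{lm}(Ω₁) Y_{lm}(Ω₂), m = −8…8:
  term(m=-8) = -0.000000-0.000000i   from Y*(Ω₁)=-0.000001-0.000001i, Y(Ω₂)=+0.346456+0.107436i
  term(m=-7) = -0.000005+0.000008i   from Y*(Ω₁)=+0.000020-0.000010i, Y(Ω₂)=-0.381015+0.219314i
  term(m=-6) = +0.000021+0.000001i   from Y*(Ω₁)=+0.000050+0.000277i, Y(Ω₂)=+0.016900-0.073662i
  term(m=-5) = +0.000398+0.000757i   from Y*(Ω₁)=-0.002582-0.000293i, Y(Ω₂)=-0.185162-0.272130i
  term(m=-4) = +0.001937-0.003125i   from Y*(Ω₁)=+0.007015-0.016388i, Y(Ω₂)=+0.203897+0.030889i
  term(m=-3) = +0.021757+0.000509i   from Y*(Ω₁)=+0.069044+0.057688i, Y(Ω₂)=+0.189200-0.150709i
  term(m=-2) = -0.038600-0.069332i   from Y*(Ω₁)=-0.264149+0.174264i, Y(Ω₂)=-0.018833+0.250048i
  term(m=-1) = +0.067597-0.115001i   from Y*(Ω₁)=-0.193139-0.643489i, Y(Ω₂)=+0.135022+0.145573i
  term(m=+0) = -0.126173+0.000000i   from Y*(Ω₁)=+0.482629-0.000000i, Y(Ω₂)=-0.261429+0.000000i
  term(m=+1) = +0.067597+0.115001i   from Y*(Ω₁)=+0.193139-0.643489i, Y(Ω₂)=-0.135022+0.145573i
  term(m=+2) = -0.038600+0.069332i   from Y*(Ω₁)=-0.264149-0.174264i, Y(Ω₂)=-0.018833-0.250048i
  term(m=+3) = +0.021757-0.000509i   from Y*(Ω₁)=-0.069044+0.057688i, Y(Ω₂)=-0.189200-0.150709i
  term(m=+4) = +0.001937+0.003125i   from Y*(Ω₁)=+0.007015+0.016388i, Y(Ω₂)=+0.203897-0.030889i
  term(m=+5) = +0.000398-0.000757i   from Y*(Ω₁)=+0.002582-0.000293i, Y(Ω₂)=+0.185162-0.272130i
  term(m=+6) = +0.000021-0.000001i   from Y*(Ω₁)=+0.000050-0.000277i, Y(Ω₂)=+0.016900+0.073662i
  term(m=+7) = -0.000005-0.000008i   from Y*(Ω₁)=-0.000020-0.000010i, Y(Ω₂)=+0.381015+0.219314i
  term(m=+8) = -0.000000+0.000000i   from Y*(Ω₁)=-0.000001+0.000001i, Y(Ω₂)=+0.346456-0.107436i
Total Σ_m = -0.019963-0.000000i. Multiply by 0.739198: -0.014756-0.000000i. P_8(cos γ) = -0.014756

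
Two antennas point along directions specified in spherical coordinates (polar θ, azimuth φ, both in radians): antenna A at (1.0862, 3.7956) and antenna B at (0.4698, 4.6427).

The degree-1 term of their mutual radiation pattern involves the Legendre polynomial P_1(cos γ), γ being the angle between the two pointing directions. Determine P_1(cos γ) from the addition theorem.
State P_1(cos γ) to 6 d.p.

Expand P_1 via completeness: Σ_{m} conj(Y_{1,m}) at Ω₁ times Y_{1,m} at Ω₂ —
  m=-1: Y*=-0.24263 - 0.18599j  Y=-0.01089 + 0.15603j  product 0.03166 - 0.03583j
  m=+0: Y*=0.22762 + 0.00000j  Y=0.43567 + 0.00000j  product 0.09916 + 0.00000j
  m=+1: Y*=0.24263 - 0.18599j  Y=0.01089 + 0.15603j  product 0.03166 + 0.03583j
Σ over m = 0.16249 + 0.00000j; ×(4π/3) → 0.68063 + 0.00000j. Real part: 0.680631

0.680631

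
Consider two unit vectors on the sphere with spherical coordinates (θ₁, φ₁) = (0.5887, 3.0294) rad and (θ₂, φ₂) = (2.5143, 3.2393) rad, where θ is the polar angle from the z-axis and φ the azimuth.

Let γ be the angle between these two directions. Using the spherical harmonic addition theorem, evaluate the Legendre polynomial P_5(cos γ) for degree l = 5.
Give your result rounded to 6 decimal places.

-0.318915

Term-by-term m-sum for l=5 (normalisation 4π/11 = 1.142397):
  m=-5: -0.020747+0.013035i × -0.028552+0.015176i = +0.000395-0.000687i  (running Σ = +0.000395-0.000687i)
  m=-4: +0.104557-0.050348i × -0.130405+0.053730i = -0.010930+0.012184i  (running Σ = -0.010535+0.011496i)
  m=-3: -0.292111+0.102207i × -0.328116+0.099031i = +0.085725-0.062464i  (running Σ = +0.075190-0.050967i)
  m=-2: +0.455472-0.103952i × -0.448163+0.088710i = -0.194904+0.086992i  (running Σ = -0.119715+0.036025i)
  m=-1: -0.240895+0.027141i × -0.158294+0.015516i = +0.037711-0.008034i  (running Σ = -0.082004+0.027991i)
  m=0: -0.318765-0.000000i × +0.361257+0.000000i = -0.115156-0.000000i  (running Σ = -0.197160+0.027991i)
  m=1: +0.240895+0.027141i × +0.158294+0.015516i = +0.037711+0.008034i  (running Σ = -0.159449+0.036025i)
  m=2: +0.455472+0.103952i × -0.448163-0.088710i = -0.194904-0.086992i  (running Σ = -0.354353-0.050967i)
  m=3: +0.292111+0.102207i × +0.328116+0.099031i = +0.085725+0.062464i  (running Σ = -0.268628+0.011496i)
  m=4: +0.104557+0.050348i × -0.130405-0.053730i = -0.010930-0.012184i  (running Σ = -0.279558-0.000687i)
  m=5: +0.020747+0.013035i × +0.028552+0.015176i = +0.000395+0.000687i  (running Σ = -0.279163+0.000000i)
Σ over m = -0.279163+0.000000i; ×(4π/11) → -0.318915+0.000000i. Real part: -0.318915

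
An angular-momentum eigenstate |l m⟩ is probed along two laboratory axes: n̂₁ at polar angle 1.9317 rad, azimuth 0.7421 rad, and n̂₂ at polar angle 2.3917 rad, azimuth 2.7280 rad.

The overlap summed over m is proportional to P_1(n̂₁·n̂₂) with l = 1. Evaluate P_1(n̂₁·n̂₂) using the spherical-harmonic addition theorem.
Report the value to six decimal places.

0.001244

Summing Y*_{l m}(θ₁,φ₁)·Y_{l m}(θ₂,φ₂) over m ∈ [−1, 1]; prefactor 4π/(2·1+1) = 4.188790:
  [-1]  conj(Y_{1,-1})(Ω₁) = 0.23824 + 0.21846j ; Y_{1,-1}(Ω₂) = -0.21562 - 0.09464j ; Δ = -0.03070 - 0.06965j
  [+0]  conj(Y_{1,0})(Ω₁) = -0.17254 + 0.00000j ; Y_{1,0}(Ω₂) = -0.35754 + 0.00000j ; Δ = 0.06169 + 0.00000j
  [+1]  conj(Y_{1,1})(Ω₁) = -0.23824 + 0.21846j ; Y_{1,1}(Ω₂) = 0.21562 - 0.09464j ; Δ = -0.03070 + 0.06965j
Total Σ_m = 0.00030 + 0.00000j. Multiply by 4.188790: 0.00124 + 0.00000j. P_1(cos γ) = 0.001244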